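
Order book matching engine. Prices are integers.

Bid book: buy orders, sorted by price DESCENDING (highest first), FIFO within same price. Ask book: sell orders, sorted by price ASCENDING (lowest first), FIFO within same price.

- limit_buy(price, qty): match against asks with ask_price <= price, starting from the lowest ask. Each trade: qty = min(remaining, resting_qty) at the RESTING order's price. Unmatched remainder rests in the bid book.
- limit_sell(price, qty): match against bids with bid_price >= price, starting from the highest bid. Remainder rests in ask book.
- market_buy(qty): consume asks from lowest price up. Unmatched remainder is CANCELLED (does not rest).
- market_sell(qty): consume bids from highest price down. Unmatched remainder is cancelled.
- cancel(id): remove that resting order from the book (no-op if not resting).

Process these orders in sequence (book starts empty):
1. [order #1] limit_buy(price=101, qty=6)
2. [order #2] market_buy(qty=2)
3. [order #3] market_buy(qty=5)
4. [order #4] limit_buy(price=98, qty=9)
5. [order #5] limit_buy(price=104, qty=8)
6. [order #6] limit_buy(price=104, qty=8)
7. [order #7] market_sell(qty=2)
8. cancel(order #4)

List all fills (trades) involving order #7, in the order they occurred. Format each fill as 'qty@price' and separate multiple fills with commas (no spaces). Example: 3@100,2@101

Answer: 2@104

Derivation:
After op 1 [order #1] limit_buy(price=101, qty=6): fills=none; bids=[#1:6@101] asks=[-]
After op 2 [order #2] market_buy(qty=2): fills=none; bids=[#1:6@101] asks=[-]
After op 3 [order #3] market_buy(qty=5): fills=none; bids=[#1:6@101] asks=[-]
After op 4 [order #4] limit_buy(price=98, qty=9): fills=none; bids=[#1:6@101 #4:9@98] asks=[-]
After op 5 [order #5] limit_buy(price=104, qty=8): fills=none; bids=[#5:8@104 #1:6@101 #4:9@98] asks=[-]
After op 6 [order #6] limit_buy(price=104, qty=8): fills=none; bids=[#5:8@104 #6:8@104 #1:6@101 #4:9@98] asks=[-]
After op 7 [order #7] market_sell(qty=2): fills=#5x#7:2@104; bids=[#5:6@104 #6:8@104 #1:6@101 #4:9@98] asks=[-]
After op 8 cancel(order #4): fills=none; bids=[#5:6@104 #6:8@104 #1:6@101] asks=[-]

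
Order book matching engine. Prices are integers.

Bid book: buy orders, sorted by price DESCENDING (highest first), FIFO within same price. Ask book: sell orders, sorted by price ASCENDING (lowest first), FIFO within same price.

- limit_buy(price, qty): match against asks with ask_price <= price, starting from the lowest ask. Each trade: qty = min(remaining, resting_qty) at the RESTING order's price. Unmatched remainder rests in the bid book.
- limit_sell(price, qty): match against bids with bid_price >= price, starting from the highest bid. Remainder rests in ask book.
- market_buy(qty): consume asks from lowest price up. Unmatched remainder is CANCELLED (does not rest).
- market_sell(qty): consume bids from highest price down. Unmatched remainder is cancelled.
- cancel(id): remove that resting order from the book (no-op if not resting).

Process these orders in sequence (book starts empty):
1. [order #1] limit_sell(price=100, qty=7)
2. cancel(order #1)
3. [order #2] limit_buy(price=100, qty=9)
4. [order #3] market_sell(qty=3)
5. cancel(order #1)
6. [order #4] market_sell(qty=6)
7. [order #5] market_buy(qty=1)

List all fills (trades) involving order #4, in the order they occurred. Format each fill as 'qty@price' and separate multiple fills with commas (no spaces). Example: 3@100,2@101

After op 1 [order #1] limit_sell(price=100, qty=7): fills=none; bids=[-] asks=[#1:7@100]
After op 2 cancel(order #1): fills=none; bids=[-] asks=[-]
After op 3 [order #2] limit_buy(price=100, qty=9): fills=none; bids=[#2:9@100] asks=[-]
After op 4 [order #3] market_sell(qty=3): fills=#2x#3:3@100; bids=[#2:6@100] asks=[-]
After op 5 cancel(order #1): fills=none; bids=[#2:6@100] asks=[-]
After op 6 [order #4] market_sell(qty=6): fills=#2x#4:6@100; bids=[-] asks=[-]
After op 7 [order #5] market_buy(qty=1): fills=none; bids=[-] asks=[-]

Answer: 6@100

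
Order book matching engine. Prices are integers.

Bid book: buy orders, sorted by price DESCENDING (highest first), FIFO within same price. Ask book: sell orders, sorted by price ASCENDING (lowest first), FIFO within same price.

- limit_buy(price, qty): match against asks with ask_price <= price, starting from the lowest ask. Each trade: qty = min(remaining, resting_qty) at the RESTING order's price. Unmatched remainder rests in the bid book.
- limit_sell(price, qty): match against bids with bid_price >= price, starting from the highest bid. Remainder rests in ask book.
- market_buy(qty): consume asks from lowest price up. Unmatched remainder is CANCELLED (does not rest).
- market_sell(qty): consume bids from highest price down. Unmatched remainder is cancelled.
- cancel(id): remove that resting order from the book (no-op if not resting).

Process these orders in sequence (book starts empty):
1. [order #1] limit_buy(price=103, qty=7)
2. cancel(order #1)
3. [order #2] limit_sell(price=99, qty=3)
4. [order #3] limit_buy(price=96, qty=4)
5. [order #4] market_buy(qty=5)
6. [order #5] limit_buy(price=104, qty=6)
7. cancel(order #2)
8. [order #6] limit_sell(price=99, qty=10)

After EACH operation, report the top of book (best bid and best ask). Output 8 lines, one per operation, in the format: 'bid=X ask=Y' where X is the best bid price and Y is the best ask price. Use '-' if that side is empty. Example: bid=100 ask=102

After op 1 [order #1] limit_buy(price=103, qty=7): fills=none; bids=[#1:7@103] asks=[-]
After op 2 cancel(order #1): fills=none; bids=[-] asks=[-]
After op 3 [order #2] limit_sell(price=99, qty=3): fills=none; bids=[-] asks=[#2:3@99]
After op 4 [order #3] limit_buy(price=96, qty=4): fills=none; bids=[#3:4@96] asks=[#2:3@99]
After op 5 [order #4] market_buy(qty=5): fills=#4x#2:3@99; bids=[#3:4@96] asks=[-]
After op 6 [order #5] limit_buy(price=104, qty=6): fills=none; bids=[#5:6@104 #3:4@96] asks=[-]
After op 7 cancel(order #2): fills=none; bids=[#5:6@104 #3:4@96] asks=[-]
After op 8 [order #6] limit_sell(price=99, qty=10): fills=#5x#6:6@104; bids=[#3:4@96] asks=[#6:4@99]

Answer: bid=103 ask=-
bid=- ask=-
bid=- ask=99
bid=96 ask=99
bid=96 ask=-
bid=104 ask=-
bid=104 ask=-
bid=96 ask=99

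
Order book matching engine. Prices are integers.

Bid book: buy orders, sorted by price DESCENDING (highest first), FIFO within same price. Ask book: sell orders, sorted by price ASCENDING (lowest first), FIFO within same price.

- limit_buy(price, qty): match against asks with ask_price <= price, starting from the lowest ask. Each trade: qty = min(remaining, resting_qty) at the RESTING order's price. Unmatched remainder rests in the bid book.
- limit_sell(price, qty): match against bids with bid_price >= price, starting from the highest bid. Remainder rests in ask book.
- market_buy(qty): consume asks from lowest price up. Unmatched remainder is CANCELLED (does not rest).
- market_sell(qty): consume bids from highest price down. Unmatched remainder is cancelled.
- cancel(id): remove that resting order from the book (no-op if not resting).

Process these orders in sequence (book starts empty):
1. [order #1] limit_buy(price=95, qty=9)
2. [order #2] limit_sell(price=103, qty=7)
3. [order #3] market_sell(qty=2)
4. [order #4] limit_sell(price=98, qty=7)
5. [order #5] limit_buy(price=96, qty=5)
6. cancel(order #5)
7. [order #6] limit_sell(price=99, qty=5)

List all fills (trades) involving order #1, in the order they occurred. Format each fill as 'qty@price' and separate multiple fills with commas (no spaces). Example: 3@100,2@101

After op 1 [order #1] limit_buy(price=95, qty=9): fills=none; bids=[#1:9@95] asks=[-]
After op 2 [order #2] limit_sell(price=103, qty=7): fills=none; bids=[#1:9@95] asks=[#2:7@103]
After op 3 [order #3] market_sell(qty=2): fills=#1x#3:2@95; bids=[#1:7@95] asks=[#2:7@103]
After op 4 [order #4] limit_sell(price=98, qty=7): fills=none; bids=[#1:7@95] asks=[#4:7@98 #2:7@103]
After op 5 [order #5] limit_buy(price=96, qty=5): fills=none; bids=[#5:5@96 #1:7@95] asks=[#4:7@98 #2:7@103]
After op 6 cancel(order #5): fills=none; bids=[#1:7@95] asks=[#4:7@98 #2:7@103]
After op 7 [order #6] limit_sell(price=99, qty=5): fills=none; bids=[#1:7@95] asks=[#4:7@98 #6:5@99 #2:7@103]

Answer: 2@95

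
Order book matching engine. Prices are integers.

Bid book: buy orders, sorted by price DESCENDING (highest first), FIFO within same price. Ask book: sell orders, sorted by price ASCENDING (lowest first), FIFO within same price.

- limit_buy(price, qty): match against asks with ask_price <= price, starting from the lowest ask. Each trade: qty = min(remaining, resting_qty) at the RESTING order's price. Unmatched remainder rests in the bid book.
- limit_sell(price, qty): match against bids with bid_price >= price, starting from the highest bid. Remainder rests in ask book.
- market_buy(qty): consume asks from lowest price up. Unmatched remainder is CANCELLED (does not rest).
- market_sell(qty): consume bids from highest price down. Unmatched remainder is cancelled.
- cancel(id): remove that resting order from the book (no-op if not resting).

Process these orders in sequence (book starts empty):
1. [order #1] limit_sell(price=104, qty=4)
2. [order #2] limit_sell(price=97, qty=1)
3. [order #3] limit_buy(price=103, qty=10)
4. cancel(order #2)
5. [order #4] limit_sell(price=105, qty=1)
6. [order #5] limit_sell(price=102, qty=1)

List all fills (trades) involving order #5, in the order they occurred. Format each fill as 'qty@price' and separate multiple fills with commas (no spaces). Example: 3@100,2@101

After op 1 [order #1] limit_sell(price=104, qty=4): fills=none; bids=[-] asks=[#1:4@104]
After op 2 [order #2] limit_sell(price=97, qty=1): fills=none; bids=[-] asks=[#2:1@97 #1:4@104]
After op 3 [order #3] limit_buy(price=103, qty=10): fills=#3x#2:1@97; bids=[#3:9@103] asks=[#1:4@104]
After op 4 cancel(order #2): fills=none; bids=[#3:9@103] asks=[#1:4@104]
After op 5 [order #4] limit_sell(price=105, qty=1): fills=none; bids=[#3:9@103] asks=[#1:4@104 #4:1@105]
After op 6 [order #5] limit_sell(price=102, qty=1): fills=#3x#5:1@103; bids=[#3:8@103] asks=[#1:4@104 #4:1@105]

Answer: 1@103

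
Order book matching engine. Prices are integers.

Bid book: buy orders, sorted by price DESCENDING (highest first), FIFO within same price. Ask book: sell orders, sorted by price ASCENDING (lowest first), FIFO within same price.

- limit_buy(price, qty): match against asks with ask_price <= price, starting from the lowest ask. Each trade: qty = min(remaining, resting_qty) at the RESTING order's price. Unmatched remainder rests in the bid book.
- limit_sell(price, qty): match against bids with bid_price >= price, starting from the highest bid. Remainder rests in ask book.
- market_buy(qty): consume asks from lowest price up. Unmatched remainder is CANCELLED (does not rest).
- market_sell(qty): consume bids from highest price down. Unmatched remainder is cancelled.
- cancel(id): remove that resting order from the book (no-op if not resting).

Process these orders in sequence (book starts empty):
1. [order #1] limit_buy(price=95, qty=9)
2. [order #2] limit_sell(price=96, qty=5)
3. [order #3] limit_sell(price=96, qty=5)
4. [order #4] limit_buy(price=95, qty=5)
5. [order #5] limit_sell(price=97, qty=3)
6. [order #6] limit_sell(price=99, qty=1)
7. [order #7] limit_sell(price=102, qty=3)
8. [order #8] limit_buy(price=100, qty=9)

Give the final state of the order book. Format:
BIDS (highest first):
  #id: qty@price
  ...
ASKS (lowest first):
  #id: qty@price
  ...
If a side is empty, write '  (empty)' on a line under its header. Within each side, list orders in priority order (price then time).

After op 1 [order #1] limit_buy(price=95, qty=9): fills=none; bids=[#1:9@95] asks=[-]
After op 2 [order #2] limit_sell(price=96, qty=5): fills=none; bids=[#1:9@95] asks=[#2:5@96]
After op 3 [order #3] limit_sell(price=96, qty=5): fills=none; bids=[#1:9@95] asks=[#2:5@96 #3:5@96]
After op 4 [order #4] limit_buy(price=95, qty=5): fills=none; bids=[#1:9@95 #4:5@95] asks=[#2:5@96 #3:5@96]
After op 5 [order #5] limit_sell(price=97, qty=3): fills=none; bids=[#1:9@95 #4:5@95] asks=[#2:5@96 #3:5@96 #5:3@97]
After op 6 [order #6] limit_sell(price=99, qty=1): fills=none; bids=[#1:9@95 #4:5@95] asks=[#2:5@96 #3:5@96 #5:3@97 #6:1@99]
After op 7 [order #7] limit_sell(price=102, qty=3): fills=none; bids=[#1:9@95 #4:5@95] asks=[#2:5@96 #3:5@96 #5:3@97 #6:1@99 #7:3@102]
After op 8 [order #8] limit_buy(price=100, qty=9): fills=#8x#2:5@96 #8x#3:4@96; bids=[#1:9@95 #4:5@95] asks=[#3:1@96 #5:3@97 #6:1@99 #7:3@102]

Answer: BIDS (highest first):
  #1: 9@95
  #4: 5@95
ASKS (lowest first):
  #3: 1@96
  #5: 3@97
  #6: 1@99
  #7: 3@102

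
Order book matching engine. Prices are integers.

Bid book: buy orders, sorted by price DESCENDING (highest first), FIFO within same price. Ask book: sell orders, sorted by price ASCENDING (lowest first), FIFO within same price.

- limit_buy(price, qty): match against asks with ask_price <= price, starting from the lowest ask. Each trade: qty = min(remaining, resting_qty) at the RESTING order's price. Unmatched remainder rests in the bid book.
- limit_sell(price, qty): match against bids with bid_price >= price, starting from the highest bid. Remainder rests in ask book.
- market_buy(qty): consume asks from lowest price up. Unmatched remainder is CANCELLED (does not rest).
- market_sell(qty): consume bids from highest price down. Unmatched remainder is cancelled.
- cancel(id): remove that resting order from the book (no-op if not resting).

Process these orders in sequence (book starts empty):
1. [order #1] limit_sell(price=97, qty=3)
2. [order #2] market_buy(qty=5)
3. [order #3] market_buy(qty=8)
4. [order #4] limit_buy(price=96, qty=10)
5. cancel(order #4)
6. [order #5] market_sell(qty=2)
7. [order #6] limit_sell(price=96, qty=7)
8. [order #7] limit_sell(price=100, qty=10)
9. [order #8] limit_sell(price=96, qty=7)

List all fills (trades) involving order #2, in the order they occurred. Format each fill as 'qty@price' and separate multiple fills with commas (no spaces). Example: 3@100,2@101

After op 1 [order #1] limit_sell(price=97, qty=3): fills=none; bids=[-] asks=[#1:3@97]
After op 2 [order #2] market_buy(qty=5): fills=#2x#1:3@97; bids=[-] asks=[-]
After op 3 [order #3] market_buy(qty=8): fills=none; bids=[-] asks=[-]
After op 4 [order #4] limit_buy(price=96, qty=10): fills=none; bids=[#4:10@96] asks=[-]
After op 5 cancel(order #4): fills=none; bids=[-] asks=[-]
After op 6 [order #5] market_sell(qty=2): fills=none; bids=[-] asks=[-]
After op 7 [order #6] limit_sell(price=96, qty=7): fills=none; bids=[-] asks=[#6:7@96]
After op 8 [order #7] limit_sell(price=100, qty=10): fills=none; bids=[-] asks=[#6:7@96 #7:10@100]
After op 9 [order #8] limit_sell(price=96, qty=7): fills=none; bids=[-] asks=[#6:7@96 #8:7@96 #7:10@100]

Answer: 3@97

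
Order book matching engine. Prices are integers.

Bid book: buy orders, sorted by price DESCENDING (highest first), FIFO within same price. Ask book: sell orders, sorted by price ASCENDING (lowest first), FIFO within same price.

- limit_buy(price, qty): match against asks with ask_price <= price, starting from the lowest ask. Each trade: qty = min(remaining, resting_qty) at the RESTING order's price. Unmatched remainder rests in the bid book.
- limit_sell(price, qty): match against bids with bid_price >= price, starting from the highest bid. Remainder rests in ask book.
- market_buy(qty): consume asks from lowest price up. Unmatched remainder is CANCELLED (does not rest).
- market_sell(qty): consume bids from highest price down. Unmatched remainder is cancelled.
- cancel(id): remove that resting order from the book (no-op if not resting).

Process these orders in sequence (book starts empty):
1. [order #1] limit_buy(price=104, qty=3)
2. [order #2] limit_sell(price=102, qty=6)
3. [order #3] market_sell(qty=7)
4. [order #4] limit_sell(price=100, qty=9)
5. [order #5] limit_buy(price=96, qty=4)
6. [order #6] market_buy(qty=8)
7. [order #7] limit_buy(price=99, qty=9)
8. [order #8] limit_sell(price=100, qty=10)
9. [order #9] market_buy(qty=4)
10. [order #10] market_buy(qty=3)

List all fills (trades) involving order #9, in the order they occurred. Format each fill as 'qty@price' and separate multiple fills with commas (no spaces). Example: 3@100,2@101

Answer: 1@100,3@100

Derivation:
After op 1 [order #1] limit_buy(price=104, qty=3): fills=none; bids=[#1:3@104] asks=[-]
After op 2 [order #2] limit_sell(price=102, qty=6): fills=#1x#2:3@104; bids=[-] asks=[#2:3@102]
After op 3 [order #3] market_sell(qty=7): fills=none; bids=[-] asks=[#2:3@102]
After op 4 [order #4] limit_sell(price=100, qty=9): fills=none; bids=[-] asks=[#4:9@100 #2:3@102]
After op 5 [order #5] limit_buy(price=96, qty=4): fills=none; bids=[#5:4@96] asks=[#4:9@100 #2:3@102]
After op 6 [order #6] market_buy(qty=8): fills=#6x#4:8@100; bids=[#5:4@96] asks=[#4:1@100 #2:3@102]
After op 7 [order #7] limit_buy(price=99, qty=9): fills=none; bids=[#7:9@99 #5:4@96] asks=[#4:1@100 #2:3@102]
After op 8 [order #8] limit_sell(price=100, qty=10): fills=none; bids=[#7:9@99 #5:4@96] asks=[#4:1@100 #8:10@100 #2:3@102]
After op 9 [order #9] market_buy(qty=4): fills=#9x#4:1@100 #9x#8:3@100; bids=[#7:9@99 #5:4@96] asks=[#8:7@100 #2:3@102]
After op 10 [order #10] market_buy(qty=3): fills=#10x#8:3@100; bids=[#7:9@99 #5:4@96] asks=[#8:4@100 #2:3@102]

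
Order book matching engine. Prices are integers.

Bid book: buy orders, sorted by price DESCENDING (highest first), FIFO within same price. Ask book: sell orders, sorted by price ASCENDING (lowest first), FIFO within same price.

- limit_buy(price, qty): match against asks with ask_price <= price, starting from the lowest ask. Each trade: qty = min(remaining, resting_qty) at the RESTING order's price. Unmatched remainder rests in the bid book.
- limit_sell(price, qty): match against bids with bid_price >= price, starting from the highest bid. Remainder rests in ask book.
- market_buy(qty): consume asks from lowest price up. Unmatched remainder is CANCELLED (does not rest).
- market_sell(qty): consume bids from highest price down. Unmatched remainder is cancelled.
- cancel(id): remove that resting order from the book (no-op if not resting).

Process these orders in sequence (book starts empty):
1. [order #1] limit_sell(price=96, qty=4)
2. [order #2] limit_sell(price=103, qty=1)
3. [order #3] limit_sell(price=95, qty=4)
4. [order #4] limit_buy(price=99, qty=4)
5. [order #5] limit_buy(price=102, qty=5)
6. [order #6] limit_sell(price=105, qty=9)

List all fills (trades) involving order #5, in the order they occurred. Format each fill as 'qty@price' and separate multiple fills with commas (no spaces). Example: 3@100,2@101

Answer: 4@96

Derivation:
After op 1 [order #1] limit_sell(price=96, qty=4): fills=none; bids=[-] asks=[#1:4@96]
After op 2 [order #2] limit_sell(price=103, qty=1): fills=none; bids=[-] asks=[#1:4@96 #2:1@103]
After op 3 [order #3] limit_sell(price=95, qty=4): fills=none; bids=[-] asks=[#3:4@95 #1:4@96 #2:1@103]
After op 4 [order #4] limit_buy(price=99, qty=4): fills=#4x#3:4@95; bids=[-] asks=[#1:4@96 #2:1@103]
After op 5 [order #5] limit_buy(price=102, qty=5): fills=#5x#1:4@96; bids=[#5:1@102] asks=[#2:1@103]
After op 6 [order #6] limit_sell(price=105, qty=9): fills=none; bids=[#5:1@102] asks=[#2:1@103 #6:9@105]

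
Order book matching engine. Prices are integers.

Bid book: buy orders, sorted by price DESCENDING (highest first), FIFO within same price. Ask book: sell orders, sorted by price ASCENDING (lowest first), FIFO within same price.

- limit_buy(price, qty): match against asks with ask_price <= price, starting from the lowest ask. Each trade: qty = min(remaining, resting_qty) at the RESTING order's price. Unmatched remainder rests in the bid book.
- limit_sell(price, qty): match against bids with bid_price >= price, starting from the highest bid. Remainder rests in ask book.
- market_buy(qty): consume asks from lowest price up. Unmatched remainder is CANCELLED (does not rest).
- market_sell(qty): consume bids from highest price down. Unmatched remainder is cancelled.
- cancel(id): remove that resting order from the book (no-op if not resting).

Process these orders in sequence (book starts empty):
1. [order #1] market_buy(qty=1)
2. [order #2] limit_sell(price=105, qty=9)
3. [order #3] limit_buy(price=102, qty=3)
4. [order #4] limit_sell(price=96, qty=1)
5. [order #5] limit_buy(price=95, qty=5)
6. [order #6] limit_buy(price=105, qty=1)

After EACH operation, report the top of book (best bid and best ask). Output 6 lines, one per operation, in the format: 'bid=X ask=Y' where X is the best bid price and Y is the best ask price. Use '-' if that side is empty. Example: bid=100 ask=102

After op 1 [order #1] market_buy(qty=1): fills=none; bids=[-] asks=[-]
After op 2 [order #2] limit_sell(price=105, qty=9): fills=none; bids=[-] asks=[#2:9@105]
After op 3 [order #3] limit_buy(price=102, qty=3): fills=none; bids=[#3:3@102] asks=[#2:9@105]
After op 4 [order #4] limit_sell(price=96, qty=1): fills=#3x#4:1@102; bids=[#3:2@102] asks=[#2:9@105]
After op 5 [order #5] limit_buy(price=95, qty=5): fills=none; bids=[#3:2@102 #5:5@95] asks=[#2:9@105]
After op 6 [order #6] limit_buy(price=105, qty=1): fills=#6x#2:1@105; bids=[#3:2@102 #5:5@95] asks=[#2:8@105]

Answer: bid=- ask=-
bid=- ask=105
bid=102 ask=105
bid=102 ask=105
bid=102 ask=105
bid=102 ask=105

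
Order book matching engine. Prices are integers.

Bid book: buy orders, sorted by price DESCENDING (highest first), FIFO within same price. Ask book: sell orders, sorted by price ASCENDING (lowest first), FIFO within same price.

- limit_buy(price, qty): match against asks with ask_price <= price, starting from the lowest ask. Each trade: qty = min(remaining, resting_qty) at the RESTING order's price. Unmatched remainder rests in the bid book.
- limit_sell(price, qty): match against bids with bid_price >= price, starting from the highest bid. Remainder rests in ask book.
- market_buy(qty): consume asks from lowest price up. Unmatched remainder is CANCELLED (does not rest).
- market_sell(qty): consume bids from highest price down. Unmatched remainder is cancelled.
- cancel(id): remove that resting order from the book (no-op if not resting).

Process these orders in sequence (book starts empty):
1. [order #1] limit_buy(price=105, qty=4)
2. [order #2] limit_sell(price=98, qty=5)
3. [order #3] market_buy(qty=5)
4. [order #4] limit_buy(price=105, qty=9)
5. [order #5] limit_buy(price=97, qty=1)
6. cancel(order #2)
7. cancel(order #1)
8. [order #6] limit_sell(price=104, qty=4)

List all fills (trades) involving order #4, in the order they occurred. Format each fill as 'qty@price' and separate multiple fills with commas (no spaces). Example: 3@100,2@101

After op 1 [order #1] limit_buy(price=105, qty=4): fills=none; bids=[#1:4@105] asks=[-]
After op 2 [order #2] limit_sell(price=98, qty=5): fills=#1x#2:4@105; bids=[-] asks=[#2:1@98]
After op 3 [order #3] market_buy(qty=5): fills=#3x#2:1@98; bids=[-] asks=[-]
After op 4 [order #4] limit_buy(price=105, qty=9): fills=none; bids=[#4:9@105] asks=[-]
After op 5 [order #5] limit_buy(price=97, qty=1): fills=none; bids=[#4:9@105 #5:1@97] asks=[-]
After op 6 cancel(order #2): fills=none; bids=[#4:9@105 #5:1@97] asks=[-]
After op 7 cancel(order #1): fills=none; bids=[#4:9@105 #5:1@97] asks=[-]
After op 8 [order #6] limit_sell(price=104, qty=4): fills=#4x#6:4@105; bids=[#4:5@105 #5:1@97] asks=[-]

Answer: 4@105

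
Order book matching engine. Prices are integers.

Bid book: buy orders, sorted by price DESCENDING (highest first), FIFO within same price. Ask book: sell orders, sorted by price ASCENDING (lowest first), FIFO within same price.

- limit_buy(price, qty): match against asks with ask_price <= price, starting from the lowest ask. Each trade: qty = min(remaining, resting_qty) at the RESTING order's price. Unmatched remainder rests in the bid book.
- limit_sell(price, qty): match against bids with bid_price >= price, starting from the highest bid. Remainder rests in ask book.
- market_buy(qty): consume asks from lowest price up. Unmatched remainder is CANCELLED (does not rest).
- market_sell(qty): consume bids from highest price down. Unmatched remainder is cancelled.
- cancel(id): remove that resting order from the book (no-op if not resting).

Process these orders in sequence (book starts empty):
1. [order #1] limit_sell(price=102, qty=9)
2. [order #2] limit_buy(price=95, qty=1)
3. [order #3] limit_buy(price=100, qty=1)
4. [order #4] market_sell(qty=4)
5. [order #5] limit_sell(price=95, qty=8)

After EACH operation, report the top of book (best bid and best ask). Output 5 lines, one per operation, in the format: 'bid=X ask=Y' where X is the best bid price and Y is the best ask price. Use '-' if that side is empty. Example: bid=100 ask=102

After op 1 [order #1] limit_sell(price=102, qty=9): fills=none; bids=[-] asks=[#1:9@102]
After op 2 [order #2] limit_buy(price=95, qty=1): fills=none; bids=[#2:1@95] asks=[#1:9@102]
After op 3 [order #3] limit_buy(price=100, qty=1): fills=none; bids=[#3:1@100 #2:1@95] asks=[#1:9@102]
After op 4 [order #4] market_sell(qty=4): fills=#3x#4:1@100 #2x#4:1@95; bids=[-] asks=[#1:9@102]
After op 5 [order #5] limit_sell(price=95, qty=8): fills=none; bids=[-] asks=[#5:8@95 #1:9@102]

Answer: bid=- ask=102
bid=95 ask=102
bid=100 ask=102
bid=- ask=102
bid=- ask=95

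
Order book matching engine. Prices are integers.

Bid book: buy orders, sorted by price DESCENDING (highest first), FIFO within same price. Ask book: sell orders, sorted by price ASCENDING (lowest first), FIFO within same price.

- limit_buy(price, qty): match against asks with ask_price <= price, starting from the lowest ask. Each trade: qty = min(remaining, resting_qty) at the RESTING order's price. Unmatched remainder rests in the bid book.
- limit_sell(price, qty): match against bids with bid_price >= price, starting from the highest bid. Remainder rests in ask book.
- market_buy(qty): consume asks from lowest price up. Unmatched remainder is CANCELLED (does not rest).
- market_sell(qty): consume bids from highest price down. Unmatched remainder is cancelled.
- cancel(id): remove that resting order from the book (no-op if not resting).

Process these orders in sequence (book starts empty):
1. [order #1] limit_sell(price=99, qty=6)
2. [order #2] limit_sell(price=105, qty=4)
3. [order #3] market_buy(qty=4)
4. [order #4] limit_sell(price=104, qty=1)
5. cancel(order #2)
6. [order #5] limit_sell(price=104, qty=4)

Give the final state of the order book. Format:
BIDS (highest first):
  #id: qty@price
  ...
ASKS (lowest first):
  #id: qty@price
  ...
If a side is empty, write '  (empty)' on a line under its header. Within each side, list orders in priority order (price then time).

After op 1 [order #1] limit_sell(price=99, qty=6): fills=none; bids=[-] asks=[#1:6@99]
After op 2 [order #2] limit_sell(price=105, qty=4): fills=none; bids=[-] asks=[#1:6@99 #2:4@105]
After op 3 [order #3] market_buy(qty=4): fills=#3x#1:4@99; bids=[-] asks=[#1:2@99 #2:4@105]
After op 4 [order #4] limit_sell(price=104, qty=1): fills=none; bids=[-] asks=[#1:2@99 #4:1@104 #2:4@105]
After op 5 cancel(order #2): fills=none; bids=[-] asks=[#1:2@99 #4:1@104]
After op 6 [order #5] limit_sell(price=104, qty=4): fills=none; bids=[-] asks=[#1:2@99 #4:1@104 #5:4@104]

Answer: BIDS (highest first):
  (empty)
ASKS (lowest first):
  #1: 2@99
  #4: 1@104
  #5: 4@104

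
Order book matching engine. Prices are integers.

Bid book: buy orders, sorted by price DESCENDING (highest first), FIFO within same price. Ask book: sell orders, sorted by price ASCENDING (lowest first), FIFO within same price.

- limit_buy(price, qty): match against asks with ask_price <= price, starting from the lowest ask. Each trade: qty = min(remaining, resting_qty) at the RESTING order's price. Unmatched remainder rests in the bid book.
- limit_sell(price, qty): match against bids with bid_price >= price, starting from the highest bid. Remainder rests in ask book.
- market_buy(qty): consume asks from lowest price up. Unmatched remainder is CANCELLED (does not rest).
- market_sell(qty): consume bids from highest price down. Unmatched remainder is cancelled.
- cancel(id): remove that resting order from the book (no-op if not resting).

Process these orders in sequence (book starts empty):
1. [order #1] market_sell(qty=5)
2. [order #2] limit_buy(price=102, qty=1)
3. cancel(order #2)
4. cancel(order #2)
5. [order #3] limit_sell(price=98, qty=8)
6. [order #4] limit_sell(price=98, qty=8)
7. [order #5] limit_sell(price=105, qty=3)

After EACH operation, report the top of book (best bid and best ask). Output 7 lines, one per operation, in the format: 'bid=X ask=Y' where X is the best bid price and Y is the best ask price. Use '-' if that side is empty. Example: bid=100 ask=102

Answer: bid=- ask=-
bid=102 ask=-
bid=- ask=-
bid=- ask=-
bid=- ask=98
bid=- ask=98
bid=- ask=98

Derivation:
After op 1 [order #1] market_sell(qty=5): fills=none; bids=[-] asks=[-]
After op 2 [order #2] limit_buy(price=102, qty=1): fills=none; bids=[#2:1@102] asks=[-]
After op 3 cancel(order #2): fills=none; bids=[-] asks=[-]
After op 4 cancel(order #2): fills=none; bids=[-] asks=[-]
After op 5 [order #3] limit_sell(price=98, qty=8): fills=none; bids=[-] asks=[#3:8@98]
After op 6 [order #4] limit_sell(price=98, qty=8): fills=none; bids=[-] asks=[#3:8@98 #4:8@98]
After op 7 [order #5] limit_sell(price=105, qty=3): fills=none; bids=[-] asks=[#3:8@98 #4:8@98 #5:3@105]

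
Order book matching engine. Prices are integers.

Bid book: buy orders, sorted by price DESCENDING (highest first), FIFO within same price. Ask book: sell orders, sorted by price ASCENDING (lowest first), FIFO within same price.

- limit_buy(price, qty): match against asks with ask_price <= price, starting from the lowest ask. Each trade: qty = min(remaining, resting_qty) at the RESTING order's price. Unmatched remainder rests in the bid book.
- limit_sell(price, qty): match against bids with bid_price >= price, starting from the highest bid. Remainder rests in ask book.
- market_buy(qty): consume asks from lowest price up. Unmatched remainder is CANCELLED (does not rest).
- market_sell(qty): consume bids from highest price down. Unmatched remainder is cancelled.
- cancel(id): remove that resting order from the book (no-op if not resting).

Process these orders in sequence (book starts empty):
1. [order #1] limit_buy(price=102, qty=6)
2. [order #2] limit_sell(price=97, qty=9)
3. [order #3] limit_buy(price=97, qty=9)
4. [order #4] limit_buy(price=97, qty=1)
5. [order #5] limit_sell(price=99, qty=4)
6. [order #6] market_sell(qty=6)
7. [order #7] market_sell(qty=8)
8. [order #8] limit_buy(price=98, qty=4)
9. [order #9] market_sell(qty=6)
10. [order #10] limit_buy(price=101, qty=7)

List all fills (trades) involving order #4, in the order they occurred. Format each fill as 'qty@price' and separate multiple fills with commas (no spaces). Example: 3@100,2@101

After op 1 [order #1] limit_buy(price=102, qty=6): fills=none; bids=[#1:6@102] asks=[-]
After op 2 [order #2] limit_sell(price=97, qty=9): fills=#1x#2:6@102; bids=[-] asks=[#2:3@97]
After op 3 [order #3] limit_buy(price=97, qty=9): fills=#3x#2:3@97; bids=[#3:6@97] asks=[-]
After op 4 [order #4] limit_buy(price=97, qty=1): fills=none; bids=[#3:6@97 #4:1@97] asks=[-]
After op 5 [order #5] limit_sell(price=99, qty=4): fills=none; bids=[#3:6@97 #4:1@97] asks=[#5:4@99]
After op 6 [order #6] market_sell(qty=6): fills=#3x#6:6@97; bids=[#4:1@97] asks=[#5:4@99]
After op 7 [order #7] market_sell(qty=8): fills=#4x#7:1@97; bids=[-] asks=[#5:4@99]
After op 8 [order #8] limit_buy(price=98, qty=4): fills=none; bids=[#8:4@98] asks=[#5:4@99]
After op 9 [order #9] market_sell(qty=6): fills=#8x#9:4@98; bids=[-] asks=[#5:4@99]
After op 10 [order #10] limit_buy(price=101, qty=7): fills=#10x#5:4@99; bids=[#10:3@101] asks=[-]

Answer: 1@97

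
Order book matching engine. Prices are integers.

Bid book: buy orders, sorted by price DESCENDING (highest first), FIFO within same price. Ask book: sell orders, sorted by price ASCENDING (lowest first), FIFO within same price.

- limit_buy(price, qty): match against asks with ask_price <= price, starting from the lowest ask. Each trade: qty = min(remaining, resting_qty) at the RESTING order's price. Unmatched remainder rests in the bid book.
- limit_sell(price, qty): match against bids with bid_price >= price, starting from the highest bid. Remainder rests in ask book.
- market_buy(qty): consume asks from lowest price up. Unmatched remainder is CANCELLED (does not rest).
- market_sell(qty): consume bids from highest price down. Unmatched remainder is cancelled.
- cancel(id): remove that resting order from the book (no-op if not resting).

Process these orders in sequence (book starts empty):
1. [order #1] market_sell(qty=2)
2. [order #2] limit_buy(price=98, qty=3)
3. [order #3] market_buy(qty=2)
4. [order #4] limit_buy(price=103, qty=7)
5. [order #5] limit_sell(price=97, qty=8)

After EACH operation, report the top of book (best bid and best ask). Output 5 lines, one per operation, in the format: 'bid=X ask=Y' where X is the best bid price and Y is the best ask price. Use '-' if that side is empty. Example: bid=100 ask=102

Answer: bid=- ask=-
bid=98 ask=-
bid=98 ask=-
bid=103 ask=-
bid=98 ask=-

Derivation:
After op 1 [order #1] market_sell(qty=2): fills=none; bids=[-] asks=[-]
After op 2 [order #2] limit_buy(price=98, qty=3): fills=none; bids=[#2:3@98] asks=[-]
After op 3 [order #3] market_buy(qty=2): fills=none; bids=[#2:3@98] asks=[-]
After op 4 [order #4] limit_buy(price=103, qty=7): fills=none; bids=[#4:7@103 #2:3@98] asks=[-]
After op 5 [order #5] limit_sell(price=97, qty=8): fills=#4x#5:7@103 #2x#5:1@98; bids=[#2:2@98] asks=[-]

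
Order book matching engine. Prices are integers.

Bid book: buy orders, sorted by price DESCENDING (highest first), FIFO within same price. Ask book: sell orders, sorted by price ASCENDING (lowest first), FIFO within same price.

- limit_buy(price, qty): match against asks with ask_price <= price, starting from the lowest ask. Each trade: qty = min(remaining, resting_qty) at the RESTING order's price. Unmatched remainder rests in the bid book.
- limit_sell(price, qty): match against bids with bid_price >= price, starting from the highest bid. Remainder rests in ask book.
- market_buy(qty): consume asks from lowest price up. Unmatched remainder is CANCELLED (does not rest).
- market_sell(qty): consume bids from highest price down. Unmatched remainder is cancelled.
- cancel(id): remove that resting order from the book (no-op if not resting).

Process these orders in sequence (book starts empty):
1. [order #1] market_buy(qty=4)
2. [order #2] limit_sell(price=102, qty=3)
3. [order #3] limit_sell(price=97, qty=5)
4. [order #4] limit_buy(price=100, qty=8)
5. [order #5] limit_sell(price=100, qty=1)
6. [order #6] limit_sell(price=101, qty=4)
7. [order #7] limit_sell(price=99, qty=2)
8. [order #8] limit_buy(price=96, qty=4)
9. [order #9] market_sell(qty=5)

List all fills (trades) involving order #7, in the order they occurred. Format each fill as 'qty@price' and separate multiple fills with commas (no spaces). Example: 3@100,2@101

Answer: 2@100

Derivation:
After op 1 [order #1] market_buy(qty=4): fills=none; bids=[-] asks=[-]
After op 2 [order #2] limit_sell(price=102, qty=3): fills=none; bids=[-] asks=[#2:3@102]
After op 3 [order #3] limit_sell(price=97, qty=5): fills=none; bids=[-] asks=[#3:5@97 #2:3@102]
After op 4 [order #4] limit_buy(price=100, qty=8): fills=#4x#3:5@97; bids=[#4:3@100] asks=[#2:3@102]
After op 5 [order #5] limit_sell(price=100, qty=1): fills=#4x#5:1@100; bids=[#4:2@100] asks=[#2:3@102]
After op 6 [order #6] limit_sell(price=101, qty=4): fills=none; bids=[#4:2@100] asks=[#6:4@101 #2:3@102]
After op 7 [order #7] limit_sell(price=99, qty=2): fills=#4x#7:2@100; bids=[-] asks=[#6:4@101 #2:3@102]
After op 8 [order #8] limit_buy(price=96, qty=4): fills=none; bids=[#8:4@96] asks=[#6:4@101 #2:3@102]
After op 9 [order #9] market_sell(qty=5): fills=#8x#9:4@96; bids=[-] asks=[#6:4@101 #2:3@102]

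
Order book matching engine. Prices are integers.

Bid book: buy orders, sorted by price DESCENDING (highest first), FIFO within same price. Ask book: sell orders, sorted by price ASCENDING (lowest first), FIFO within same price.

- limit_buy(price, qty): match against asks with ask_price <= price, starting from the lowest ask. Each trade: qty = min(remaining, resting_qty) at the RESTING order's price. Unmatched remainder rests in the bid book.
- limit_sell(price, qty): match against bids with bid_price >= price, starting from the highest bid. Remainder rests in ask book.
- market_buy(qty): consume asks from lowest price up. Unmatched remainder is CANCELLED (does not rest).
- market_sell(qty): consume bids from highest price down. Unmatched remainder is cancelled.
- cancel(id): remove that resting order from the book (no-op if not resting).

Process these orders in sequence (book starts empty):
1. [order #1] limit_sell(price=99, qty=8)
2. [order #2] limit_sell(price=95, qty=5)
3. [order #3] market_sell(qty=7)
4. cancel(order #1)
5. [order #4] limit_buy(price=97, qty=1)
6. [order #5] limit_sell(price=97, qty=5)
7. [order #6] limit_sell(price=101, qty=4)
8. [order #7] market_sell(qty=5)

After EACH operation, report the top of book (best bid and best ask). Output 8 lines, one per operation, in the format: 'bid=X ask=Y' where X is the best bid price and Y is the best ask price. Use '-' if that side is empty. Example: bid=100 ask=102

Answer: bid=- ask=99
bid=- ask=95
bid=- ask=95
bid=- ask=95
bid=- ask=95
bid=- ask=95
bid=- ask=95
bid=- ask=95

Derivation:
After op 1 [order #1] limit_sell(price=99, qty=8): fills=none; bids=[-] asks=[#1:8@99]
After op 2 [order #2] limit_sell(price=95, qty=5): fills=none; bids=[-] asks=[#2:5@95 #1:8@99]
After op 3 [order #3] market_sell(qty=7): fills=none; bids=[-] asks=[#2:5@95 #1:8@99]
After op 4 cancel(order #1): fills=none; bids=[-] asks=[#2:5@95]
After op 5 [order #4] limit_buy(price=97, qty=1): fills=#4x#2:1@95; bids=[-] asks=[#2:4@95]
After op 6 [order #5] limit_sell(price=97, qty=5): fills=none; bids=[-] asks=[#2:4@95 #5:5@97]
After op 7 [order #6] limit_sell(price=101, qty=4): fills=none; bids=[-] asks=[#2:4@95 #5:5@97 #6:4@101]
After op 8 [order #7] market_sell(qty=5): fills=none; bids=[-] asks=[#2:4@95 #5:5@97 #6:4@101]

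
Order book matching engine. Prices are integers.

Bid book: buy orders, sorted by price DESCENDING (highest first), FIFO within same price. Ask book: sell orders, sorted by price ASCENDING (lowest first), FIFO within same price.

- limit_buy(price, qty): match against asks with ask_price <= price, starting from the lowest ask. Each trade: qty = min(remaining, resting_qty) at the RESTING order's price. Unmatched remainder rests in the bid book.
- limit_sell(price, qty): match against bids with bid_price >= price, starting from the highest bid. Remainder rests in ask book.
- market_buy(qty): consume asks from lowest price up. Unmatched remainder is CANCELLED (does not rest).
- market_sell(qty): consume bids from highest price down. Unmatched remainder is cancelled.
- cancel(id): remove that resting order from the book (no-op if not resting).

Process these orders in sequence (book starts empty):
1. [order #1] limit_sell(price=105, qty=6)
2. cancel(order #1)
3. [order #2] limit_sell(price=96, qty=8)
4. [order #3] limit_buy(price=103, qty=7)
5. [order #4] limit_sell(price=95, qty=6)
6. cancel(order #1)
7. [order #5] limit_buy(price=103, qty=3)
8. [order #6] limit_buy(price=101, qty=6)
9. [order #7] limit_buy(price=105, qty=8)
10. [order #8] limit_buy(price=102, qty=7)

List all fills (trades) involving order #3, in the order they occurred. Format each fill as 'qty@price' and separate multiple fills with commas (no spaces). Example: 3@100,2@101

Answer: 7@96

Derivation:
After op 1 [order #1] limit_sell(price=105, qty=6): fills=none; bids=[-] asks=[#1:6@105]
After op 2 cancel(order #1): fills=none; bids=[-] asks=[-]
After op 3 [order #2] limit_sell(price=96, qty=8): fills=none; bids=[-] asks=[#2:8@96]
After op 4 [order #3] limit_buy(price=103, qty=7): fills=#3x#2:7@96; bids=[-] asks=[#2:1@96]
After op 5 [order #4] limit_sell(price=95, qty=6): fills=none; bids=[-] asks=[#4:6@95 #2:1@96]
After op 6 cancel(order #1): fills=none; bids=[-] asks=[#4:6@95 #2:1@96]
After op 7 [order #5] limit_buy(price=103, qty=3): fills=#5x#4:3@95; bids=[-] asks=[#4:3@95 #2:1@96]
After op 8 [order #6] limit_buy(price=101, qty=6): fills=#6x#4:3@95 #6x#2:1@96; bids=[#6:2@101] asks=[-]
After op 9 [order #7] limit_buy(price=105, qty=8): fills=none; bids=[#7:8@105 #6:2@101] asks=[-]
After op 10 [order #8] limit_buy(price=102, qty=7): fills=none; bids=[#7:8@105 #8:7@102 #6:2@101] asks=[-]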